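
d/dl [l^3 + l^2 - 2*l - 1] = 3*l^2 + 2*l - 2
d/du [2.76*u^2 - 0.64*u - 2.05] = 5.52*u - 0.64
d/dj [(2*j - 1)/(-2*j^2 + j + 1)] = (-4*j^2 + 2*j + (2*j - 1)*(4*j - 1) + 2)/(-2*j^2 + j + 1)^2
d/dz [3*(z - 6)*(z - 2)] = 6*z - 24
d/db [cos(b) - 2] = -sin(b)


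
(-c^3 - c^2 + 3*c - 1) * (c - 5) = -c^4 + 4*c^3 + 8*c^2 - 16*c + 5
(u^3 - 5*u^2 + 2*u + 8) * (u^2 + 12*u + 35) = u^5 + 7*u^4 - 23*u^3 - 143*u^2 + 166*u + 280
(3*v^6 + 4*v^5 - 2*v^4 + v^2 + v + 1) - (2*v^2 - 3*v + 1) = 3*v^6 + 4*v^5 - 2*v^4 - v^2 + 4*v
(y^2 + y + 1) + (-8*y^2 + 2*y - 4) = -7*y^2 + 3*y - 3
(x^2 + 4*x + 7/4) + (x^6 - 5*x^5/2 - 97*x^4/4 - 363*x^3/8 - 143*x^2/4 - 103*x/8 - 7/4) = x^6 - 5*x^5/2 - 97*x^4/4 - 363*x^3/8 - 139*x^2/4 - 71*x/8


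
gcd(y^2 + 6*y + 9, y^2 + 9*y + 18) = y + 3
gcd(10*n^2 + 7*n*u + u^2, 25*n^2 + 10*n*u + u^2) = 5*n + u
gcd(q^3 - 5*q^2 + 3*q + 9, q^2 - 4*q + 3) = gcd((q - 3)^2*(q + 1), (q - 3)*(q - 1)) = q - 3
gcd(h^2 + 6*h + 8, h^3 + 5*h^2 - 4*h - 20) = h + 2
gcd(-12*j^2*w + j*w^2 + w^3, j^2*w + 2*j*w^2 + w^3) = w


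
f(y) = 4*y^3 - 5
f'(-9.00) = 972.00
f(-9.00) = -2921.00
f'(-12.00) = 1728.00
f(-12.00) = -6917.00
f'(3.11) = 116.07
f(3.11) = 115.32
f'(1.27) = 19.35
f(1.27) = 3.19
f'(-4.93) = 291.66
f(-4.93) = -484.29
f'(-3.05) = 111.63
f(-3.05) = -118.49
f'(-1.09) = 14.26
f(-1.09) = -10.18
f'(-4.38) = 230.21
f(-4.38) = -341.11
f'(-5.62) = 379.01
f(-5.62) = -715.02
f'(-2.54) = 77.42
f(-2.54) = -70.55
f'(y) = 12*y^2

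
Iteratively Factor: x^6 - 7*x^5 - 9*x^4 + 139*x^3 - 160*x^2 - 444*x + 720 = (x - 3)*(x^5 - 4*x^4 - 21*x^3 + 76*x^2 + 68*x - 240) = (x - 3)*(x + 4)*(x^4 - 8*x^3 + 11*x^2 + 32*x - 60) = (x - 5)*(x - 3)*(x + 4)*(x^3 - 3*x^2 - 4*x + 12) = (x - 5)*(x - 3)*(x + 2)*(x + 4)*(x^2 - 5*x + 6) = (x - 5)*(x - 3)*(x - 2)*(x + 2)*(x + 4)*(x - 3)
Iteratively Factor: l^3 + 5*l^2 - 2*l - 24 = (l - 2)*(l^2 + 7*l + 12) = (l - 2)*(l + 4)*(l + 3)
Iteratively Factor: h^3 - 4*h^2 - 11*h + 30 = (h - 2)*(h^2 - 2*h - 15) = (h - 2)*(h + 3)*(h - 5)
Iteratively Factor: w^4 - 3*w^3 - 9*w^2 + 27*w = (w - 3)*(w^3 - 9*w) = (w - 3)^2*(w^2 + 3*w) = (w - 3)^2*(w + 3)*(w)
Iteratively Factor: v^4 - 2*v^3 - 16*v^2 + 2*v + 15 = (v - 1)*(v^3 - v^2 - 17*v - 15) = (v - 1)*(v + 1)*(v^2 - 2*v - 15) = (v - 5)*(v - 1)*(v + 1)*(v + 3)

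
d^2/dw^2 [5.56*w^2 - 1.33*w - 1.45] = 11.1200000000000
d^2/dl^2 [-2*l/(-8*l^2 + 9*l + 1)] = 4*(-l*(16*l - 9)^2 + 3*(3 - 8*l)*(-8*l^2 + 9*l + 1))/(-8*l^2 + 9*l + 1)^3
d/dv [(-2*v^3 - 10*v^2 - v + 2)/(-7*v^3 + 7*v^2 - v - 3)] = (-84*v^4 - 10*v^3 + 77*v^2 + 32*v + 5)/(49*v^6 - 98*v^5 + 63*v^4 + 28*v^3 - 41*v^2 + 6*v + 9)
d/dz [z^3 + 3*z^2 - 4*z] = 3*z^2 + 6*z - 4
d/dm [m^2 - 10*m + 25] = 2*m - 10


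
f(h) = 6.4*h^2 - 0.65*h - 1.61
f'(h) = 12.8*h - 0.65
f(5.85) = 213.61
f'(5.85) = 74.23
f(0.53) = -0.16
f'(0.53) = 6.13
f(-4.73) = 144.65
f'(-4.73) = -61.19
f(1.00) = 4.14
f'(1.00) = 12.15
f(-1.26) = 9.37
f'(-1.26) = -16.78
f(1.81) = 18.18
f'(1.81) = 22.52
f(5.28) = 173.38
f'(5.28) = 66.93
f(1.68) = 15.36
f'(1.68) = 20.85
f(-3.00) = 57.94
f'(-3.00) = -39.05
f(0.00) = -1.61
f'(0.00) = -0.65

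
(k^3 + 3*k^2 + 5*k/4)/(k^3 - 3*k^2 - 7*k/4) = (2*k + 5)/(2*k - 7)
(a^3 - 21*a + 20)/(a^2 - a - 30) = (a^2 - 5*a + 4)/(a - 6)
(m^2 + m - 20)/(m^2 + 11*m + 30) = (m - 4)/(m + 6)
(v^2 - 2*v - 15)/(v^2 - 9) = (v - 5)/(v - 3)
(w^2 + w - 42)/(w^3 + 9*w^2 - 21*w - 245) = (w - 6)/(w^2 + 2*w - 35)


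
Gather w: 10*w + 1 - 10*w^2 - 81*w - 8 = -10*w^2 - 71*w - 7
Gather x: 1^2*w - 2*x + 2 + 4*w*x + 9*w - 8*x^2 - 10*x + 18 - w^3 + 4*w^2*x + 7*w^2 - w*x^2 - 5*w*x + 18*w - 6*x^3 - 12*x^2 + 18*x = -w^3 + 7*w^2 + 28*w - 6*x^3 + x^2*(-w - 20) + x*(4*w^2 - w + 6) + 20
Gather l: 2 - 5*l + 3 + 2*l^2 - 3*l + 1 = 2*l^2 - 8*l + 6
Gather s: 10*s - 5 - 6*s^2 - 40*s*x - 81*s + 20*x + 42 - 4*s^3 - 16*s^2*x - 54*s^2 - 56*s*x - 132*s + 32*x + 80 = -4*s^3 + s^2*(-16*x - 60) + s*(-96*x - 203) + 52*x + 117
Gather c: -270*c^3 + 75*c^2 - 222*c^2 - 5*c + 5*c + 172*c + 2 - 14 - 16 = -270*c^3 - 147*c^2 + 172*c - 28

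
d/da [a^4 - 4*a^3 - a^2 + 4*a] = 4*a^3 - 12*a^2 - 2*a + 4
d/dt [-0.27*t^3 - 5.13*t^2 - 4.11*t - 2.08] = -0.81*t^2 - 10.26*t - 4.11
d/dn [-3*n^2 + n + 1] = 1 - 6*n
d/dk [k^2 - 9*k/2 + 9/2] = 2*k - 9/2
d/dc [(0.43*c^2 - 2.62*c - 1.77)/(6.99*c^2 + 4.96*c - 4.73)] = (20.4466*c^2 + 20.6768*c + 21.1718)/(48.8601*c^4 + 69.3408*c^3 - 41.5238*c^2 - 46.9216*c + 22.3729)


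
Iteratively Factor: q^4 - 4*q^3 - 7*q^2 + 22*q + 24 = (q - 3)*(q^3 - q^2 - 10*q - 8) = (q - 3)*(q + 2)*(q^2 - 3*q - 4) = (q - 4)*(q - 3)*(q + 2)*(q + 1)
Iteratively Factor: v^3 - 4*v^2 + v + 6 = (v + 1)*(v^2 - 5*v + 6) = (v - 3)*(v + 1)*(v - 2)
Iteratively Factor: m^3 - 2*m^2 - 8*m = (m)*(m^2 - 2*m - 8) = m*(m + 2)*(m - 4)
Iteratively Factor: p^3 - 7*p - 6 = (p + 2)*(p^2 - 2*p - 3) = (p - 3)*(p + 2)*(p + 1)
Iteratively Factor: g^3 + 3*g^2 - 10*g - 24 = (g + 4)*(g^2 - g - 6) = (g + 2)*(g + 4)*(g - 3)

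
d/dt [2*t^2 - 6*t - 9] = 4*t - 6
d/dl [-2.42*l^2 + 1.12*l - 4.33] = 1.12 - 4.84*l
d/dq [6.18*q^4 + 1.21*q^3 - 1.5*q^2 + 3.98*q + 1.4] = 24.72*q^3 + 3.63*q^2 - 3.0*q + 3.98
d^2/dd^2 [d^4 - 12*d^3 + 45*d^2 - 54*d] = 12*d^2 - 72*d + 90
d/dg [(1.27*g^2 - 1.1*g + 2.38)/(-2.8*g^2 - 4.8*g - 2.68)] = (-9.176*g^2 + 6.5208*g + 14.372)/(7.84*g^4 + 26.88*g^3 + 38.048*g^2 + 25.728*g + 7.1824)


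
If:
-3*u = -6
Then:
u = 2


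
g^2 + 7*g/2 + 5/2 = (g + 1)*(g + 5/2)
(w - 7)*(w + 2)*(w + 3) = w^3 - 2*w^2 - 29*w - 42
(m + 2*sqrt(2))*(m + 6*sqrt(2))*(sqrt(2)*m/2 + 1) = sqrt(2)*m^3/2 + 9*m^2 + 20*sqrt(2)*m + 24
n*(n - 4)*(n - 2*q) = n^3 - 2*n^2*q - 4*n^2 + 8*n*q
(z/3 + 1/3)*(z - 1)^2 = z^3/3 - z^2/3 - z/3 + 1/3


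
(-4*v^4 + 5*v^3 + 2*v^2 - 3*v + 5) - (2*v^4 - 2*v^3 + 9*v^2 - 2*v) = -6*v^4 + 7*v^3 - 7*v^2 - v + 5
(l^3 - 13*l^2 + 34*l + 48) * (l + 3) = l^4 - 10*l^3 - 5*l^2 + 150*l + 144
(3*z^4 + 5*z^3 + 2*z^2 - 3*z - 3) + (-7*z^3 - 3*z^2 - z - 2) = 3*z^4 - 2*z^3 - z^2 - 4*z - 5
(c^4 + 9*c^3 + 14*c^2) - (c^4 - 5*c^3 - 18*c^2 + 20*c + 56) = 14*c^3 + 32*c^2 - 20*c - 56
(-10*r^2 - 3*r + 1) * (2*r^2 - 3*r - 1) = -20*r^4 + 24*r^3 + 21*r^2 - 1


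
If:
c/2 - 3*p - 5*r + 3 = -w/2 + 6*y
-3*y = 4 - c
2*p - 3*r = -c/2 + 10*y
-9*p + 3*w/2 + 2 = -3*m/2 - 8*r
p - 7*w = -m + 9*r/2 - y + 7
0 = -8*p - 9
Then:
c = 12898/6607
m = -179283/13214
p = -9/8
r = 48911/26428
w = -115919/26428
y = -4510/6607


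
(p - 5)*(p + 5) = p^2 - 25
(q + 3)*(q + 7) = q^2 + 10*q + 21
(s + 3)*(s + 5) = s^2 + 8*s + 15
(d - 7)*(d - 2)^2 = d^3 - 11*d^2 + 32*d - 28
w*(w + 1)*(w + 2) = w^3 + 3*w^2 + 2*w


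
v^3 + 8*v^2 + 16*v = v*(v + 4)^2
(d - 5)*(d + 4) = d^2 - d - 20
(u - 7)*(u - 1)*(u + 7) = u^3 - u^2 - 49*u + 49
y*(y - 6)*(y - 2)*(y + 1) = y^4 - 7*y^3 + 4*y^2 + 12*y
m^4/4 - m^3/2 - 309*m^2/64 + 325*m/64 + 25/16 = (m/4 + 1)*(m - 5)*(m - 5/4)*(m + 1/4)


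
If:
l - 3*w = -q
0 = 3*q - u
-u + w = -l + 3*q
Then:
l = 17*w/7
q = 4*w/7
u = 12*w/7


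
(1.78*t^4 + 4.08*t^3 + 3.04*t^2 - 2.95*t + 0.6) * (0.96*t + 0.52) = 1.7088*t^5 + 4.8424*t^4 + 5.04*t^3 - 1.2512*t^2 - 0.958*t + 0.312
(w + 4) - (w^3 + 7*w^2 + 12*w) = -w^3 - 7*w^2 - 11*w + 4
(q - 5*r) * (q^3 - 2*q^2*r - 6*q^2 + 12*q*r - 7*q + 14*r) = q^4 - 7*q^3*r - 6*q^3 + 10*q^2*r^2 + 42*q^2*r - 7*q^2 - 60*q*r^2 + 49*q*r - 70*r^2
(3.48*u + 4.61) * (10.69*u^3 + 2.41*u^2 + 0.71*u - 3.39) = 37.2012*u^4 + 57.6677*u^3 + 13.5809*u^2 - 8.5241*u - 15.6279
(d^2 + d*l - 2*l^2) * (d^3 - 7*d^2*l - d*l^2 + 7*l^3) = d^5 - 6*d^4*l - 10*d^3*l^2 + 20*d^2*l^3 + 9*d*l^4 - 14*l^5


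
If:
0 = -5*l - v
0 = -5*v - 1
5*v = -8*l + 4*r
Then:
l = 1/25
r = -17/100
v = -1/5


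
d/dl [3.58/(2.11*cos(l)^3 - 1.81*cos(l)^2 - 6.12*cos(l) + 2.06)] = (22.6614*cos(l)^2 - 12.9596*cos(l) - 21.9096)*sin(l)/(2.11*cos(l)^3 - 1.81*cos(l)^2 - 6.12*cos(l) + 2.06)^2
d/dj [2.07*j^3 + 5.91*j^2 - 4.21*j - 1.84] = 6.21*j^2 + 11.82*j - 4.21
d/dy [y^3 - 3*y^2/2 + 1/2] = 3*y*(y - 1)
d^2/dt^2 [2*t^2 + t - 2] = 4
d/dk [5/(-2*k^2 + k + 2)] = 5*(4*k - 1)/(-2*k^2 + k + 2)^2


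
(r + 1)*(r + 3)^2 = r^3 + 7*r^2 + 15*r + 9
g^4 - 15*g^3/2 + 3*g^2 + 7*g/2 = g*(g - 7)*(g - 1)*(g + 1/2)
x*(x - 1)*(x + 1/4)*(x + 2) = x^4 + 5*x^3/4 - 7*x^2/4 - x/2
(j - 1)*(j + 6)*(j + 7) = j^3 + 12*j^2 + 29*j - 42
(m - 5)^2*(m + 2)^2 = m^4 - 6*m^3 - 11*m^2 + 60*m + 100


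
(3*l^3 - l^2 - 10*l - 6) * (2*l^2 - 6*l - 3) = 6*l^5 - 20*l^4 - 23*l^3 + 51*l^2 + 66*l + 18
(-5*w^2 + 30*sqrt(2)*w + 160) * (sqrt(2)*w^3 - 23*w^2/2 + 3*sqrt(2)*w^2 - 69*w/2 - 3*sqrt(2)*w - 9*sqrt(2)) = -5*sqrt(2)*w^5 - 15*sqrt(2)*w^4 + 235*w^4/2 - 170*sqrt(2)*w^3 + 705*w^3/2 - 2020*w^2 - 510*sqrt(2)*w^2 - 6060*w - 480*sqrt(2)*w - 1440*sqrt(2)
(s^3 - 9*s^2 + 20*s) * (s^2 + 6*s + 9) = s^5 - 3*s^4 - 25*s^3 + 39*s^2 + 180*s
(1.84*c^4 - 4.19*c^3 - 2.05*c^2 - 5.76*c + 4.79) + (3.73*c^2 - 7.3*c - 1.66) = 1.84*c^4 - 4.19*c^3 + 1.68*c^2 - 13.06*c + 3.13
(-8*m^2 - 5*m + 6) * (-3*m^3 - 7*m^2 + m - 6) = 24*m^5 + 71*m^4 + 9*m^3 + m^2 + 36*m - 36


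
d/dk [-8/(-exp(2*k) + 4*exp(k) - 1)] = 16*(2 - exp(k))*exp(k)/(exp(2*k) - 4*exp(k) + 1)^2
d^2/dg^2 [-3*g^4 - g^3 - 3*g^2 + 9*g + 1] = -36*g^2 - 6*g - 6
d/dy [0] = 0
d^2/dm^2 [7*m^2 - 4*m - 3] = 14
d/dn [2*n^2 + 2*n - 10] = 4*n + 2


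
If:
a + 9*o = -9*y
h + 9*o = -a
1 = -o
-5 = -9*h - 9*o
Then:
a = 67/9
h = 14/9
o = -1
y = 14/81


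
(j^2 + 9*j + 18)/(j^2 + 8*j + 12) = (j + 3)/(j + 2)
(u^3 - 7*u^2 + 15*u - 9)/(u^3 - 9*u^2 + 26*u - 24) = (u^2 - 4*u + 3)/(u^2 - 6*u + 8)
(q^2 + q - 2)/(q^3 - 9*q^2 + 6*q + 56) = (q - 1)/(q^2 - 11*q + 28)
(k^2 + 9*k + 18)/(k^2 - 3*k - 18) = (k + 6)/(k - 6)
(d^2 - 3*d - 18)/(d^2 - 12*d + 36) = (d + 3)/(d - 6)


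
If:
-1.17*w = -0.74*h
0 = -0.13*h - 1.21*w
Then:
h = 0.00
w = 0.00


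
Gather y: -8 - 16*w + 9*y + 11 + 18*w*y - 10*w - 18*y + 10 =-26*w + y*(18*w - 9) + 13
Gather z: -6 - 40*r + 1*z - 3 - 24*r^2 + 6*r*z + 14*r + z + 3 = -24*r^2 - 26*r + z*(6*r + 2) - 6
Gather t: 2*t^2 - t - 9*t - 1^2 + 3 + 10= 2*t^2 - 10*t + 12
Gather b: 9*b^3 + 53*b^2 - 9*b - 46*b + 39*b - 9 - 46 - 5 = 9*b^3 + 53*b^2 - 16*b - 60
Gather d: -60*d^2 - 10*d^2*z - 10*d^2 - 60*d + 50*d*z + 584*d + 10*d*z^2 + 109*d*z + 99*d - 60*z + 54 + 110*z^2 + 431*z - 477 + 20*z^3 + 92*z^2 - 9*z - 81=d^2*(-10*z - 70) + d*(10*z^2 + 159*z + 623) + 20*z^3 + 202*z^2 + 362*z - 504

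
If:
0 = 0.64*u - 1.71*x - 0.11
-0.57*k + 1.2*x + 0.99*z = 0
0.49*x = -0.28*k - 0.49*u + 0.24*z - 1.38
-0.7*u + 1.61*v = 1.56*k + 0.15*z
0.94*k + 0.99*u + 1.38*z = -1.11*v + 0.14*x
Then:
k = 0.42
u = -1.78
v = -0.26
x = -0.73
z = 1.12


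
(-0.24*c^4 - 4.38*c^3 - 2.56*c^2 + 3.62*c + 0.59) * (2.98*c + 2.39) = -0.7152*c^5 - 13.626*c^4 - 18.097*c^3 + 4.6692*c^2 + 10.41*c + 1.4101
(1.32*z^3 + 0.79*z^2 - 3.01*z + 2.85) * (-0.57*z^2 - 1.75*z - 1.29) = -0.7524*z^5 - 2.7603*z^4 - 1.3696*z^3 + 2.6239*z^2 - 1.1046*z - 3.6765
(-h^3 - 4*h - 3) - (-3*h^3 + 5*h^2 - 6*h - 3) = 2*h^3 - 5*h^2 + 2*h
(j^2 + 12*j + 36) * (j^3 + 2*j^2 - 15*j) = j^5 + 14*j^4 + 45*j^3 - 108*j^2 - 540*j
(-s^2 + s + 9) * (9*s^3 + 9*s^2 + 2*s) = -9*s^5 + 88*s^3 + 83*s^2 + 18*s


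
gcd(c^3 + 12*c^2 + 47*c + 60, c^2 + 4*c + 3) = c + 3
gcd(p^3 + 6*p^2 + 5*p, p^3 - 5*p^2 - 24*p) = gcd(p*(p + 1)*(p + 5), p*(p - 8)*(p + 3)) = p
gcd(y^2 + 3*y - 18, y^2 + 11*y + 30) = y + 6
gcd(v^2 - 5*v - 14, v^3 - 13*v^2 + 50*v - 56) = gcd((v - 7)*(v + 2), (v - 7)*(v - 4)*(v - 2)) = v - 7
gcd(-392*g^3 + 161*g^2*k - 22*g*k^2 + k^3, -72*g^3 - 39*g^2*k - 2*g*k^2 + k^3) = 8*g - k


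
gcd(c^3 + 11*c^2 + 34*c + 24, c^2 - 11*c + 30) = 1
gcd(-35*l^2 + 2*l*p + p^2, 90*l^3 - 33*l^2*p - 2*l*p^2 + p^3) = -5*l + p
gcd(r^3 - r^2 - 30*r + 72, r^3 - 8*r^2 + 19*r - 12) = r^2 - 7*r + 12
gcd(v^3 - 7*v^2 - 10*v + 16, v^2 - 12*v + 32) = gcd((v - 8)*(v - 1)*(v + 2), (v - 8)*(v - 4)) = v - 8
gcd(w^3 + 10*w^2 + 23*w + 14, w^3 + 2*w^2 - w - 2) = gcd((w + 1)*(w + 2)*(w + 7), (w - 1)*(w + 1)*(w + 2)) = w^2 + 3*w + 2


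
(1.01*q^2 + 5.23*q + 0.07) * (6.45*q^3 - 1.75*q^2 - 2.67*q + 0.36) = 6.5145*q^5 + 31.966*q^4 - 11.3977*q^3 - 13.723*q^2 + 1.6959*q + 0.0252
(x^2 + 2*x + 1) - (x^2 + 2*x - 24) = 25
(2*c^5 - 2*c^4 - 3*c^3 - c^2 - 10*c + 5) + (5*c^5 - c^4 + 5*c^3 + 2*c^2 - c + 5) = 7*c^5 - 3*c^4 + 2*c^3 + c^2 - 11*c + 10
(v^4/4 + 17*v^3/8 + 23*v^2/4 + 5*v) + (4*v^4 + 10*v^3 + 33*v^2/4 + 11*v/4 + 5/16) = 17*v^4/4 + 97*v^3/8 + 14*v^2 + 31*v/4 + 5/16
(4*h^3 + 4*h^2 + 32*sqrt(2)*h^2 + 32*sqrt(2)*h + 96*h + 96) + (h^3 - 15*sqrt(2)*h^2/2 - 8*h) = 5*h^3 + 4*h^2 + 49*sqrt(2)*h^2/2 + 32*sqrt(2)*h + 88*h + 96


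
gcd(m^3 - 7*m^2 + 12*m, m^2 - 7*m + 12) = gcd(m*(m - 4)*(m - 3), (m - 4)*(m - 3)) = m^2 - 7*m + 12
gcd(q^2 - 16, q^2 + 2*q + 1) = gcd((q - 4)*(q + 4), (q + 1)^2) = 1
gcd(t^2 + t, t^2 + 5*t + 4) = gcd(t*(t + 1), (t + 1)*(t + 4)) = t + 1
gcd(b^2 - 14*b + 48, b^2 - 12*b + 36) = b - 6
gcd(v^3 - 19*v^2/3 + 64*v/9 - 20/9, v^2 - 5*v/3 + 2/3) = v - 2/3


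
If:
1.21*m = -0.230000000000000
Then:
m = -0.19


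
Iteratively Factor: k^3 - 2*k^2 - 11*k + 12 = (k - 4)*(k^2 + 2*k - 3) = (k - 4)*(k - 1)*(k + 3)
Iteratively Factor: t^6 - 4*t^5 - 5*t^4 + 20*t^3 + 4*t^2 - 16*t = (t - 4)*(t^5 - 5*t^3 + 4*t) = (t - 4)*(t + 1)*(t^4 - t^3 - 4*t^2 + 4*t) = (t - 4)*(t + 1)*(t + 2)*(t^3 - 3*t^2 + 2*t) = t*(t - 4)*(t + 1)*(t + 2)*(t^2 - 3*t + 2) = t*(t - 4)*(t - 2)*(t + 1)*(t + 2)*(t - 1)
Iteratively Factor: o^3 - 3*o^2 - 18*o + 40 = (o - 5)*(o^2 + 2*o - 8) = (o - 5)*(o + 4)*(o - 2)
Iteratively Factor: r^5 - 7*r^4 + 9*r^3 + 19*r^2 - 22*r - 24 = (r - 3)*(r^4 - 4*r^3 - 3*r^2 + 10*r + 8) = (r - 3)*(r - 2)*(r^3 - 2*r^2 - 7*r - 4) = (r - 3)*(r - 2)*(r + 1)*(r^2 - 3*r - 4) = (r - 3)*(r - 2)*(r + 1)^2*(r - 4)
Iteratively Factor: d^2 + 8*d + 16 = (d + 4)*(d + 4)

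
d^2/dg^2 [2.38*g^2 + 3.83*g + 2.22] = 4.76000000000000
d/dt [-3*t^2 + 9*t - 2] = 9 - 6*t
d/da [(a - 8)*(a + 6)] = 2*a - 2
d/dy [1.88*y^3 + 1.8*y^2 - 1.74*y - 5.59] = 5.64*y^2 + 3.6*y - 1.74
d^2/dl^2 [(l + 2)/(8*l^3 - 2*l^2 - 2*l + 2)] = ((l + 2)*(-12*l^2 + 2*l + 1)^2 + (-12*l^2 + 2*l - (l + 2)*(12*l - 1) + 1)*(4*l^3 - l^2 - l + 1))/(4*l^3 - l^2 - l + 1)^3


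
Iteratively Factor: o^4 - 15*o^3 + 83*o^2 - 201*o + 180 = (o - 4)*(o^3 - 11*o^2 + 39*o - 45) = (o - 4)*(o - 3)*(o^2 - 8*o + 15) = (o - 4)*(o - 3)^2*(o - 5)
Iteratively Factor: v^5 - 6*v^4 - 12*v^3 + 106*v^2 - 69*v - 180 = (v + 4)*(v^4 - 10*v^3 + 28*v^2 - 6*v - 45) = (v - 3)*(v + 4)*(v^3 - 7*v^2 + 7*v + 15) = (v - 3)^2*(v + 4)*(v^2 - 4*v - 5) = (v - 3)^2*(v + 1)*(v + 4)*(v - 5)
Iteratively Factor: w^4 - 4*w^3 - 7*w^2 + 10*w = (w)*(w^3 - 4*w^2 - 7*w + 10) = w*(w - 5)*(w^2 + w - 2) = w*(w - 5)*(w - 1)*(w + 2)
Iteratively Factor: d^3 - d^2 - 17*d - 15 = (d + 3)*(d^2 - 4*d - 5) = (d + 1)*(d + 3)*(d - 5)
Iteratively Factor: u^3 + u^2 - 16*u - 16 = (u - 4)*(u^2 + 5*u + 4) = (u - 4)*(u + 1)*(u + 4)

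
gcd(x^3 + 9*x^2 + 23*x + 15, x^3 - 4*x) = 1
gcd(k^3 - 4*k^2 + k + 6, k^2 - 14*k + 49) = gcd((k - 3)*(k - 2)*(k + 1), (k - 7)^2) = 1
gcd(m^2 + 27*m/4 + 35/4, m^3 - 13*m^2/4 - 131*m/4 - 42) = m + 7/4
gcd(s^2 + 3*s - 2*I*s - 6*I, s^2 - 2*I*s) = s - 2*I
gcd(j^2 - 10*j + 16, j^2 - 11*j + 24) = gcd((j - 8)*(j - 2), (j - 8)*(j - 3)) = j - 8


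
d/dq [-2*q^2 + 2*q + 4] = 2 - 4*q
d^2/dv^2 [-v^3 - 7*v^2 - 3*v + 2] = -6*v - 14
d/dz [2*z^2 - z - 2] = 4*z - 1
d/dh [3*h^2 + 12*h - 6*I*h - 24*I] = 6*h + 12 - 6*I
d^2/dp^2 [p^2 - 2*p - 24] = 2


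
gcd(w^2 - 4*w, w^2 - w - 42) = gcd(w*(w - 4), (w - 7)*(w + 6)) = 1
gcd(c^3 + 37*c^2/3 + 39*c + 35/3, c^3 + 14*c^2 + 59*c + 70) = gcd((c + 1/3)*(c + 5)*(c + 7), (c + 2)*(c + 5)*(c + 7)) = c^2 + 12*c + 35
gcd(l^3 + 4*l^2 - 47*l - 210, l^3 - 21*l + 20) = l + 5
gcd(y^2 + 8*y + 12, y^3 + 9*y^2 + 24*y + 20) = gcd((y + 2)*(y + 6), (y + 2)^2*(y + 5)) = y + 2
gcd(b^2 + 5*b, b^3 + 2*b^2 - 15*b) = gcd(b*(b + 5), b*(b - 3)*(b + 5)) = b^2 + 5*b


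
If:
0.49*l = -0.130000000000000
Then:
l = -0.27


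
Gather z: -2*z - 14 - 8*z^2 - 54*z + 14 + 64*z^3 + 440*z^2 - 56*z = 64*z^3 + 432*z^2 - 112*z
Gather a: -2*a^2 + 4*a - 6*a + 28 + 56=-2*a^2 - 2*a + 84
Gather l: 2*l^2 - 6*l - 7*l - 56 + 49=2*l^2 - 13*l - 7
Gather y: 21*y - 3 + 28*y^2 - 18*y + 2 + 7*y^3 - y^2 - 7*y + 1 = 7*y^3 + 27*y^2 - 4*y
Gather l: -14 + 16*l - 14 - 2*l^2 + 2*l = -2*l^2 + 18*l - 28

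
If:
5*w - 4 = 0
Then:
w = 4/5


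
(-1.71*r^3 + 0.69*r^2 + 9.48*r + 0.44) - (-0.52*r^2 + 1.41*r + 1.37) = -1.71*r^3 + 1.21*r^2 + 8.07*r - 0.93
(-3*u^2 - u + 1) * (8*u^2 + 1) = -24*u^4 - 8*u^3 + 5*u^2 - u + 1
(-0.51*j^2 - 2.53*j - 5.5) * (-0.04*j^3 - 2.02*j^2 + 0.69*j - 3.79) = 0.0204*j^5 + 1.1314*j^4 + 4.9787*j^3 + 11.2972*j^2 + 5.7937*j + 20.845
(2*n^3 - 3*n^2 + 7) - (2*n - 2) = 2*n^3 - 3*n^2 - 2*n + 9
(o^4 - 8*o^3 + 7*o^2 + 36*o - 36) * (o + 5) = o^5 - 3*o^4 - 33*o^3 + 71*o^2 + 144*o - 180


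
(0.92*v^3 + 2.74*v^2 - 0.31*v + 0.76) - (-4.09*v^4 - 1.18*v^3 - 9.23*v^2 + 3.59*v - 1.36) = 4.09*v^4 + 2.1*v^3 + 11.97*v^2 - 3.9*v + 2.12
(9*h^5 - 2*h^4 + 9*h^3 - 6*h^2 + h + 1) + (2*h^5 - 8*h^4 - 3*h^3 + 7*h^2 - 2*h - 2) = 11*h^5 - 10*h^4 + 6*h^3 + h^2 - h - 1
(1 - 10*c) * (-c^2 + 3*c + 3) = 10*c^3 - 31*c^2 - 27*c + 3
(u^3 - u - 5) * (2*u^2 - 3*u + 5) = 2*u^5 - 3*u^4 + 3*u^3 - 7*u^2 + 10*u - 25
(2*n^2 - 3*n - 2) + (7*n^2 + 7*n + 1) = 9*n^2 + 4*n - 1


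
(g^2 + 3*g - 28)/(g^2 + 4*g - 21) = (g - 4)/(g - 3)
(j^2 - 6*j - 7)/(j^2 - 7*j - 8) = (j - 7)/(j - 8)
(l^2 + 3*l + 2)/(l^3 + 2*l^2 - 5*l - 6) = (l + 2)/(l^2 + l - 6)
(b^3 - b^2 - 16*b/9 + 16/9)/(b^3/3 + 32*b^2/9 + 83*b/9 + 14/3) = (9*b^3 - 9*b^2 - 16*b + 16)/(3*b^3 + 32*b^2 + 83*b + 42)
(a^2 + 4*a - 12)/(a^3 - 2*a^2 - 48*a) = (a - 2)/(a*(a - 8))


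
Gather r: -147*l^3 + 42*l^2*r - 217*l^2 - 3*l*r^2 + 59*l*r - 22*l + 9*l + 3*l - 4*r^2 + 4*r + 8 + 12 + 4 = -147*l^3 - 217*l^2 - 10*l + r^2*(-3*l - 4) + r*(42*l^2 + 59*l + 4) + 24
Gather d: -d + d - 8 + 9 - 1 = 0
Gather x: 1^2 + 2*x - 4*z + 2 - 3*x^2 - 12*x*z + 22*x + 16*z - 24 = -3*x^2 + x*(24 - 12*z) + 12*z - 21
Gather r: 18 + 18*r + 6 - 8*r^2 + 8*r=-8*r^2 + 26*r + 24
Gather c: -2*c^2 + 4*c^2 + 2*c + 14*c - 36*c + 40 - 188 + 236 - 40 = 2*c^2 - 20*c + 48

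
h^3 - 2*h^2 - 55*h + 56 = (h - 8)*(h - 1)*(h + 7)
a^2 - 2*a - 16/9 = (a - 8/3)*(a + 2/3)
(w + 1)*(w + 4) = w^2 + 5*w + 4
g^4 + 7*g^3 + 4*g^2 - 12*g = g*(g - 1)*(g + 2)*(g + 6)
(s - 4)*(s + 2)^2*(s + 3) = s^4 + 3*s^3 - 12*s^2 - 52*s - 48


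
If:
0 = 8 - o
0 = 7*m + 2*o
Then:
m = -16/7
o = 8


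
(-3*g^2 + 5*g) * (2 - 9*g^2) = 27*g^4 - 45*g^3 - 6*g^2 + 10*g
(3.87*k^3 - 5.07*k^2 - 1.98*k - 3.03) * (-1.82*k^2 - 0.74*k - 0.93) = -7.0434*k^5 + 6.3636*k^4 + 3.7563*k^3 + 11.6949*k^2 + 4.0836*k + 2.8179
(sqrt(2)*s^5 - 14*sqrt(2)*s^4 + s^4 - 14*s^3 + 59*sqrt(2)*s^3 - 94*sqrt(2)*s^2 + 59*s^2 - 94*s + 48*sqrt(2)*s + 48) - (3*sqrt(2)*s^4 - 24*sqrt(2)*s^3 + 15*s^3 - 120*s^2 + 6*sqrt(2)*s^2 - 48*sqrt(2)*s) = sqrt(2)*s^5 - 17*sqrt(2)*s^4 + s^4 - 29*s^3 + 83*sqrt(2)*s^3 - 100*sqrt(2)*s^2 + 179*s^2 - 94*s + 96*sqrt(2)*s + 48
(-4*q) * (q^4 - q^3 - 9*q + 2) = -4*q^5 + 4*q^4 + 36*q^2 - 8*q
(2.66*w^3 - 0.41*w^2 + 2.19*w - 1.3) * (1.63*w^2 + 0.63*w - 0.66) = 4.3358*w^5 + 1.0075*w^4 + 1.5558*w^3 - 0.4687*w^2 - 2.2644*w + 0.858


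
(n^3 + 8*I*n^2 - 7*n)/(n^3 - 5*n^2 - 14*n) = (-n^2 - 8*I*n + 7)/(-n^2 + 5*n + 14)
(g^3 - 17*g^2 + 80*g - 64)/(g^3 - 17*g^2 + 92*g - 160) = (g^2 - 9*g + 8)/(g^2 - 9*g + 20)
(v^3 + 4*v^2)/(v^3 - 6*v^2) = (v + 4)/(v - 6)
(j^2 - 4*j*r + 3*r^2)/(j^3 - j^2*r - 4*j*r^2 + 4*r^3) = (-j + 3*r)/(-j^2 + 4*r^2)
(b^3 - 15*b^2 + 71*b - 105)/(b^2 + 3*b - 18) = (b^2 - 12*b + 35)/(b + 6)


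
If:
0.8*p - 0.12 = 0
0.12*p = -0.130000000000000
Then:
No Solution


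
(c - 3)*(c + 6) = c^2 + 3*c - 18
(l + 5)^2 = l^2 + 10*l + 25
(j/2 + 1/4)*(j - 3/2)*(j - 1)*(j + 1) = j^4/2 - j^3/2 - 7*j^2/8 + j/2 + 3/8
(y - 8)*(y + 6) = y^2 - 2*y - 48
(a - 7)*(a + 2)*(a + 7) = a^3 + 2*a^2 - 49*a - 98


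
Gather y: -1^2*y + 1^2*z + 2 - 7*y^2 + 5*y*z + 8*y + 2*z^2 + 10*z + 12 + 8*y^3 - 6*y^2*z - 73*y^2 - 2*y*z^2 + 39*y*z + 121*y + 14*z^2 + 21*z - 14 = 8*y^3 + y^2*(-6*z - 80) + y*(-2*z^2 + 44*z + 128) + 16*z^2 + 32*z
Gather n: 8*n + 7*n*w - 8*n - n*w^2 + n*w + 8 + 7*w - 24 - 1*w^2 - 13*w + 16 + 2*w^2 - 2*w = n*(-w^2 + 8*w) + w^2 - 8*w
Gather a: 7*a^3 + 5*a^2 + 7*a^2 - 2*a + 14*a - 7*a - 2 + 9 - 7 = 7*a^3 + 12*a^2 + 5*a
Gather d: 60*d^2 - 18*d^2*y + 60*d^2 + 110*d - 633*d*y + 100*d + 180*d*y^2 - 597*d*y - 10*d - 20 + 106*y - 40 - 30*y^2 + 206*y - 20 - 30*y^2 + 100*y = d^2*(120 - 18*y) + d*(180*y^2 - 1230*y + 200) - 60*y^2 + 412*y - 80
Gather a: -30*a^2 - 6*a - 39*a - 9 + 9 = -30*a^2 - 45*a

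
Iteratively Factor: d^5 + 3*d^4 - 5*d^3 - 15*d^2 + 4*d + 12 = (d + 3)*(d^4 - 5*d^2 + 4) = (d - 2)*(d + 3)*(d^3 + 2*d^2 - d - 2) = (d - 2)*(d + 2)*(d + 3)*(d^2 - 1) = (d - 2)*(d - 1)*(d + 2)*(d + 3)*(d + 1)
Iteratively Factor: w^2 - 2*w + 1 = (w - 1)*(w - 1)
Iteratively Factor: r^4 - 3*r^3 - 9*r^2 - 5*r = (r - 5)*(r^3 + 2*r^2 + r) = (r - 5)*(r + 1)*(r^2 + r) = (r - 5)*(r + 1)^2*(r)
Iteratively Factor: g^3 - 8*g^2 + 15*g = (g - 3)*(g^2 - 5*g) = (g - 5)*(g - 3)*(g)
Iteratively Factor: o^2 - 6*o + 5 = (o - 5)*(o - 1)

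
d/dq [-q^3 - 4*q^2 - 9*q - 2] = -3*q^2 - 8*q - 9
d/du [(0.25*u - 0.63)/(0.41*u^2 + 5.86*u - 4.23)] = (-0.1025*u^2 + 0.5166*u + 2.6343)/(0.1681*u^4 + 4.8052*u^3 + 30.871*u^2 - 49.5756*u + 17.8929)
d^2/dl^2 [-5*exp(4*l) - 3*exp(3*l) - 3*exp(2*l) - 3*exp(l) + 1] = (-80*exp(3*l) - 27*exp(2*l) - 12*exp(l) - 3)*exp(l)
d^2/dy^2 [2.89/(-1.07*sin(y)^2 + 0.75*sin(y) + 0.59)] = (-13.235044*sin(y)^4 + 6.957675*sin(y)^3 + 10.929113*sin(y)^2 - 12.636525*sin(y) + 6.900164)/(-1.07*sin(y)^2 + 0.75*sin(y) + 0.59)^3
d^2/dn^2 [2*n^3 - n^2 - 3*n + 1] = 12*n - 2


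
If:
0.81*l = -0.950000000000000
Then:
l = -1.17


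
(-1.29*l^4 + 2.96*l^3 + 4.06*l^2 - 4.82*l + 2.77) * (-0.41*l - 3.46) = 0.5289*l^5 + 3.2498*l^4 - 11.9062*l^3 - 12.0714*l^2 + 15.5415*l - 9.5842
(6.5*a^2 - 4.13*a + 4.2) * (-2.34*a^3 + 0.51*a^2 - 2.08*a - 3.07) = -15.21*a^5 + 12.9792*a^4 - 25.4543*a^3 - 9.2226*a^2 + 3.9431*a - 12.894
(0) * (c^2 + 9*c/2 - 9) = 0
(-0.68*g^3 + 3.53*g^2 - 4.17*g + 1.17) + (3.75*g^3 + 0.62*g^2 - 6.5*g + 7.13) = 3.07*g^3 + 4.15*g^2 - 10.67*g + 8.3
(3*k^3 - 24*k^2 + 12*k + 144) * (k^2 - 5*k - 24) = 3*k^5 - 39*k^4 + 60*k^3 + 660*k^2 - 1008*k - 3456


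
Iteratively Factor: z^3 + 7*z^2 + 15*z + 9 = (z + 3)*(z^2 + 4*z + 3) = (z + 3)^2*(z + 1)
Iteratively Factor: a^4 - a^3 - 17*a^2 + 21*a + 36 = (a - 3)*(a^3 + 2*a^2 - 11*a - 12) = (a - 3)*(a + 1)*(a^2 + a - 12) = (a - 3)*(a + 1)*(a + 4)*(a - 3)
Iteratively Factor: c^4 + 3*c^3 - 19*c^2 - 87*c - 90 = (c + 2)*(c^3 + c^2 - 21*c - 45) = (c + 2)*(c + 3)*(c^2 - 2*c - 15) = (c - 5)*(c + 2)*(c + 3)*(c + 3)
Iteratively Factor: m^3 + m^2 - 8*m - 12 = (m + 2)*(m^2 - m - 6) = (m + 2)^2*(m - 3)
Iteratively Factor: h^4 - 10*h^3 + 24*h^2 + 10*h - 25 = (h + 1)*(h^3 - 11*h^2 + 35*h - 25) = (h - 1)*(h + 1)*(h^2 - 10*h + 25) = (h - 5)*(h - 1)*(h + 1)*(h - 5)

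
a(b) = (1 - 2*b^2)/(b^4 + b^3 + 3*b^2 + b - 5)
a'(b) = -4*b/(b^4 + b^3 + 3*b^2 + b - 5) + (1 - 2*b^2)*(-4*b^3 - 3*b^2 - 6*b - 1)/(b^4 + b^3 + 3*b^2 + b - 5)^2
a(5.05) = -0.06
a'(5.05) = 0.02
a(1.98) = -0.21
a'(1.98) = 0.13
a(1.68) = -0.26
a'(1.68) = 0.18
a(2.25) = -0.18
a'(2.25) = 0.10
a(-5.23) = -0.08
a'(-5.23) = -0.03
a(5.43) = -0.05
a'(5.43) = 0.02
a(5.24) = -0.05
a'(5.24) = 0.02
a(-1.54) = -1.47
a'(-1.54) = -6.66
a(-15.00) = -0.00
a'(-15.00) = 0.00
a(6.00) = -0.04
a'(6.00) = 0.01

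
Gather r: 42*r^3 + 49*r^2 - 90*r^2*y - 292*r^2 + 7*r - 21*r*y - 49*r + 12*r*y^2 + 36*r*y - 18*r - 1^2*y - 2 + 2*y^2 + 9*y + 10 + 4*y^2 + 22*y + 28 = 42*r^3 + r^2*(-90*y - 243) + r*(12*y^2 + 15*y - 60) + 6*y^2 + 30*y + 36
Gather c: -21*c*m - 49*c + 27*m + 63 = c*(-21*m - 49) + 27*m + 63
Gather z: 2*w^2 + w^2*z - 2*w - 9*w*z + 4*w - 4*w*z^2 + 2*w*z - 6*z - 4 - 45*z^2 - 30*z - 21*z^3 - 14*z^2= 2*w^2 + 2*w - 21*z^3 + z^2*(-4*w - 59) + z*(w^2 - 7*w - 36) - 4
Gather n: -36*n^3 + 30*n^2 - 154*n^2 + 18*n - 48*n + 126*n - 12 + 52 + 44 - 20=-36*n^3 - 124*n^2 + 96*n + 64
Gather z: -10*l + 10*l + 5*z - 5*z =0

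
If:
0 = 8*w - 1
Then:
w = 1/8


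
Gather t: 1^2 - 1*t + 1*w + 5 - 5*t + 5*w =-6*t + 6*w + 6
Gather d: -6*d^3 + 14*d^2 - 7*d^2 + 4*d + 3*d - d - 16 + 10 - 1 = -6*d^3 + 7*d^2 + 6*d - 7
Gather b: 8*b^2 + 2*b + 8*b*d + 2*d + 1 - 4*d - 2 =8*b^2 + b*(8*d + 2) - 2*d - 1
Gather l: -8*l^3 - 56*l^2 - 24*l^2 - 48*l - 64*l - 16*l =-8*l^3 - 80*l^2 - 128*l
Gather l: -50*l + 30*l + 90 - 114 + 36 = 12 - 20*l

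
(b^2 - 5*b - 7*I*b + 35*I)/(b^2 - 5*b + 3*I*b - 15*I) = (b - 7*I)/(b + 3*I)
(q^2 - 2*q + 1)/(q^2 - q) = (q - 1)/q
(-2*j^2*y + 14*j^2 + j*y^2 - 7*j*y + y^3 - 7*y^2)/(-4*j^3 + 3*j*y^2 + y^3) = (y - 7)/(2*j + y)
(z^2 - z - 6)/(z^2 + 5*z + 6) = (z - 3)/(z + 3)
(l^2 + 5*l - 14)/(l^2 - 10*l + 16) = (l + 7)/(l - 8)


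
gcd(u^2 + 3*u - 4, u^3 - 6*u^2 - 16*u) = 1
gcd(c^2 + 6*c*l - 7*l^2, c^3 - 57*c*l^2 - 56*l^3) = c + 7*l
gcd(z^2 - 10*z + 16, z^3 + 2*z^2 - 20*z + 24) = z - 2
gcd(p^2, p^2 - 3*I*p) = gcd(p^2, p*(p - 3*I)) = p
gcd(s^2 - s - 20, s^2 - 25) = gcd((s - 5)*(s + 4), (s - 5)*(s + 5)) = s - 5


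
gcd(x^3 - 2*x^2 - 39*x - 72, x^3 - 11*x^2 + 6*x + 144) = x^2 - 5*x - 24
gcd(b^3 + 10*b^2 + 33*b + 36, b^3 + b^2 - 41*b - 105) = b + 3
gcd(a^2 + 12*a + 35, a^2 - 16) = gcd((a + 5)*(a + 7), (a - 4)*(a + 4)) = 1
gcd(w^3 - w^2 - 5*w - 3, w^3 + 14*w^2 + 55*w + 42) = w + 1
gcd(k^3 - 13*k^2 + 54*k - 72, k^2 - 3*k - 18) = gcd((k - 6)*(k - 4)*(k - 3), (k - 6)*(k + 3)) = k - 6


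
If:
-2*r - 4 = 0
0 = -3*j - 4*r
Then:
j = 8/3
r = -2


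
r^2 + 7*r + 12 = (r + 3)*(r + 4)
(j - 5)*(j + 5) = j^2 - 25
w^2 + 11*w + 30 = (w + 5)*(w + 6)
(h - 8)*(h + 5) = h^2 - 3*h - 40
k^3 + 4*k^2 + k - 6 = (k - 1)*(k + 2)*(k + 3)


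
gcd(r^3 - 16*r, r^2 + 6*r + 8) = r + 4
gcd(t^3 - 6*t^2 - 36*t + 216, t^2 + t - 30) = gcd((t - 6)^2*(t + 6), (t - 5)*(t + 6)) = t + 6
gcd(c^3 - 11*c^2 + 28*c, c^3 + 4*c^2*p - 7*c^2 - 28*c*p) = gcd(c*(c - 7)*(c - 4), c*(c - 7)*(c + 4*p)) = c^2 - 7*c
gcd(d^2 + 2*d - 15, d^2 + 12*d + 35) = d + 5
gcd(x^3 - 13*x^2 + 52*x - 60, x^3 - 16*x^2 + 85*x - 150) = x^2 - 11*x + 30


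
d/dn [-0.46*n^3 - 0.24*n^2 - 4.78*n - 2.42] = -1.38*n^2 - 0.48*n - 4.78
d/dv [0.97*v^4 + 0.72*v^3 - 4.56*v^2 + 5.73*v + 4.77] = 3.88*v^3 + 2.16*v^2 - 9.12*v + 5.73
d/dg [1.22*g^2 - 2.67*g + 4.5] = 2.44*g - 2.67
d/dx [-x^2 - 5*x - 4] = -2*x - 5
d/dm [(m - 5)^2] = 2*m - 10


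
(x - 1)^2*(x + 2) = x^3 - 3*x + 2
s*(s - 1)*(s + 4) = s^3 + 3*s^2 - 4*s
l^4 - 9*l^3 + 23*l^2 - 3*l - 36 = (l - 4)*(l - 3)^2*(l + 1)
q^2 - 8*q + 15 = (q - 5)*(q - 3)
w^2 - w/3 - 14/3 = (w - 7/3)*(w + 2)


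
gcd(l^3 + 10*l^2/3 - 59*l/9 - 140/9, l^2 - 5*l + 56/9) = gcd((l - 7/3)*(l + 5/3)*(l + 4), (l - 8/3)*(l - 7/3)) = l - 7/3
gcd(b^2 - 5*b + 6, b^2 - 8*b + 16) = 1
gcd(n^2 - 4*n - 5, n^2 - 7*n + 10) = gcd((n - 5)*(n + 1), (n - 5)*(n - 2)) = n - 5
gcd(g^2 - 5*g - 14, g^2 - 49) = g - 7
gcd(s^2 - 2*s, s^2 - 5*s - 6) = 1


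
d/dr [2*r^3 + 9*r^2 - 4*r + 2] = 6*r^2 + 18*r - 4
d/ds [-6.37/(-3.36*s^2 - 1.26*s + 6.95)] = (-42.8064*s - 8.0262)/(3.36*s^2 + 1.26*s - 6.95)^2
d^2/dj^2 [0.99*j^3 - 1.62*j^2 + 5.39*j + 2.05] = 5.94*j - 3.24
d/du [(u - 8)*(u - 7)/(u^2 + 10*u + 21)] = 5*(5*u^2 - 14*u - 175)/(u^4 + 20*u^3 + 142*u^2 + 420*u + 441)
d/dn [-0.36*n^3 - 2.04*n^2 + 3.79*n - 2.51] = -1.08*n^2 - 4.08*n + 3.79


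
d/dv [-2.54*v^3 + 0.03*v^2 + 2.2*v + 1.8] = -7.62*v^2 + 0.06*v + 2.2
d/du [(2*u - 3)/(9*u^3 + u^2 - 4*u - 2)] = (18*u^3 + 2*u^2 - 8*u - (2*u - 3)*(27*u^2 + 2*u - 4) - 4)/(9*u^3 + u^2 - 4*u - 2)^2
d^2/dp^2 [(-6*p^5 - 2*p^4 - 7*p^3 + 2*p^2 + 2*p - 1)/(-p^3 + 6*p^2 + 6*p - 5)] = 4*(3*p^9 - 54*p^8 + 270*p^7 + 956*p^6 - 9*p^5 - 1434*p^4 + 746*p^3 - 180*p^2 + 219*p - 22)/(p^9 - 18*p^8 + 90*p^7 + 15*p^6 - 720*p^5 - 288*p^4 + 939*p^3 + 90*p^2 - 450*p + 125)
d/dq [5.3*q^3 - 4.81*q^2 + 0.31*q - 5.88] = 15.9*q^2 - 9.62*q + 0.31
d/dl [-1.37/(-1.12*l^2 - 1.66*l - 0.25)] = (-3.0688*l - 2.2742)/(1.12*l^2 + 1.66*l + 0.25)^2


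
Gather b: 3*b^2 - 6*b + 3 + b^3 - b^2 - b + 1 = b^3 + 2*b^2 - 7*b + 4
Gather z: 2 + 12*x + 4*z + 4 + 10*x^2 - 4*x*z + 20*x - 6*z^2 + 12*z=10*x^2 + 32*x - 6*z^2 + z*(16 - 4*x) + 6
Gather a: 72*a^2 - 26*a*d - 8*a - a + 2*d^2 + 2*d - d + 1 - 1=72*a^2 + a*(-26*d - 9) + 2*d^2 + d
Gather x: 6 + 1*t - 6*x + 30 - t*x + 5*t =6*t + x*(-t - 6) + 36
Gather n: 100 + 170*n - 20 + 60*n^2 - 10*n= 60*n^2 + 160*n + 80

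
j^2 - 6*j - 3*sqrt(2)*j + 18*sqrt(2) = (j - 6)*(j - 3*sqrt(2))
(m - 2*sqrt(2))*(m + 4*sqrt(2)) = m^2 + 2*sqrt(2)*m - 16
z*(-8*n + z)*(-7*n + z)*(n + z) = 56*n^3*z + 41*n^2*z^2 - 14*n*z^3 + z^4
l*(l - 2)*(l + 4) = l^3 + 2*l^2 - 8*l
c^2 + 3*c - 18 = (c - 3)*(c + 6)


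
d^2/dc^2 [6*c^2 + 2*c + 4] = 12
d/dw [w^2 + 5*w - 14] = 2*w + 5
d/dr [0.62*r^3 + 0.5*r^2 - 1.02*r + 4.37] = 1.86*r^2 + 1.0*r - 1.02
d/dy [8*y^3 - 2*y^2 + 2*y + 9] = 24*y^2 - 4*y + 2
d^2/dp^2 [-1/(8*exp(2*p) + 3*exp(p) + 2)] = (-2*(16*exp(p) + 3)^2*exp(p) + (32*exp(p) + 3)*(8*exp(2*p) + 3*exp(p) + 2))*exp(p)/(8*exp(2*p) + 3*exp(p) + 2)^3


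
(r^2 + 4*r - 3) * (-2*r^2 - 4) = -2*r^4 - 8*r^3 + 2*r^2 - 16*r + 12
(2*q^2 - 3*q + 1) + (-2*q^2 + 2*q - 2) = -q - 1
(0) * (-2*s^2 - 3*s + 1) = 0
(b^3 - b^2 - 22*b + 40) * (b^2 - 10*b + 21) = b^5 - 11*b^4 + 9*b^3 + 239*b^2 - 862*b + 840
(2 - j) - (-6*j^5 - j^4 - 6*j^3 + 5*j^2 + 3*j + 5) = 6*j^5 + j^4 + 6*j^3 - 5*j^2 - 4*j - 3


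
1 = 1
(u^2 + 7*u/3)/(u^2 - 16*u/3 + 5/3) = u*(3*u + 7)/(3*u^2 - 16*u + 5)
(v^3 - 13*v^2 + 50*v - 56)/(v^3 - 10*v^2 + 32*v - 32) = (v - 7)/(v - 4)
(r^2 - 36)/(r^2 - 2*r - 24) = (r + 6)/(r + 4)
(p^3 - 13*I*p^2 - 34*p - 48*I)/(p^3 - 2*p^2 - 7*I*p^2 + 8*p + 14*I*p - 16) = (p - 6*I)/(p - 2)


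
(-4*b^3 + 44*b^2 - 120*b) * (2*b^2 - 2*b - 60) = -8*b^5 + 96*b^4 - 88*b^3 - 2400*b^2 + 7200*b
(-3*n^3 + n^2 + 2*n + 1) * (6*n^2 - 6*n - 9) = -18*n^5 + 24*n^4 + 33*n^3 - 15*n^2 - 24*n - 9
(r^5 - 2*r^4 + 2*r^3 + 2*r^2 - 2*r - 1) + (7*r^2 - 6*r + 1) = r^5 - 2*r^4 + 2*r^3 + 9*r^2 - 8*r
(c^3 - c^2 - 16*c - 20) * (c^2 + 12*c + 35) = c^5 + 11*c^4 + 7*c^3 - 247*c^2 - 800*c - 700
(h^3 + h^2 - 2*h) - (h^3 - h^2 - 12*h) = 2*h^2 + 10*h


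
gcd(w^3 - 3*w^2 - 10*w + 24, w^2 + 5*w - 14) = w - 2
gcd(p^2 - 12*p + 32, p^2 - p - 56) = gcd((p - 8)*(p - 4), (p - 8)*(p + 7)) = p - 8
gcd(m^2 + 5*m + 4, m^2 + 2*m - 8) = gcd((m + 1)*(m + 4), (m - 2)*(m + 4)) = m + 4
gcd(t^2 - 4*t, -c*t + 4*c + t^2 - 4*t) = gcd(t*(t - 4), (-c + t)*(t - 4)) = t - 4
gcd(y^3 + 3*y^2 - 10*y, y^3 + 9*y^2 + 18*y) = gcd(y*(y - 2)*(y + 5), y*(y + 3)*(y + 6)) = y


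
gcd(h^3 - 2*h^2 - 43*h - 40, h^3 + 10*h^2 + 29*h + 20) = h^2 + 6*h + 5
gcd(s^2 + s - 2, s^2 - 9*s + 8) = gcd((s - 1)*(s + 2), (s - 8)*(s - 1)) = s - 1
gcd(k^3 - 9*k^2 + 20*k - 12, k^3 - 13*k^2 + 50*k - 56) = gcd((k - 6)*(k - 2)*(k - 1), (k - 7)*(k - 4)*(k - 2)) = k - 2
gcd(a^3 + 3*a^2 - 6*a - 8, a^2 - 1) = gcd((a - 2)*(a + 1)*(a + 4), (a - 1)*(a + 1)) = a + 1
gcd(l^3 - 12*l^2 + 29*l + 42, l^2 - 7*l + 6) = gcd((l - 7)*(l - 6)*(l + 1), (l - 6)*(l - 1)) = l - 6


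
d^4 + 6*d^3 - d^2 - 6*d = d*(d - 1)*(d + 1)*(d + 6)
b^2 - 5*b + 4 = (b - 4)*(b - 1)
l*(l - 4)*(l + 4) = l^3 - 16*l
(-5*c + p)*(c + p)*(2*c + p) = -10*c^3 - 13*c^2*p - 2*c*p^2 + p^3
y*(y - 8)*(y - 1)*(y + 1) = y^4 - 8*y^3 - y^2 + 8*y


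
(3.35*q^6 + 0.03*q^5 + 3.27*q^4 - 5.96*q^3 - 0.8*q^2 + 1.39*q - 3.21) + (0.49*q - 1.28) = 3.35*q^6 + 0.03*q^5 + 3.27*q^4 - 5.96*q^3 - 0.8*q^2 + 1.88*q - 4.49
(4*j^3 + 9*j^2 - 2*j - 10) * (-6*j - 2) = -24*j^4 - 62*j^3 - 6*j^2 + 64*j + 20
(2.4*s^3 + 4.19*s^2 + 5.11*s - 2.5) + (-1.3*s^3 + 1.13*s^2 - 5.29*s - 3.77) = 1.1*s^3 + 5.32*s^2 - 0.18*s - 6.27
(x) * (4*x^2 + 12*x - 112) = 4*x^3 + 12*x^2 - 112*x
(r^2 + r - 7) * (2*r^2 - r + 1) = 2*r^4 + r^3 - 14*r^2 + 8*r - 7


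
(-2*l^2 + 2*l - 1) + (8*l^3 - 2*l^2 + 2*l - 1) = 8*l^3 - 4*l^2 + 4*l - 2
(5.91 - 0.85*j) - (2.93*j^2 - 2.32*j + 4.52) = -2.93*j^2 + 1.47*j + 1.39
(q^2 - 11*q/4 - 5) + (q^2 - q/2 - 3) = 2*q^2 - 13*q/4 - 8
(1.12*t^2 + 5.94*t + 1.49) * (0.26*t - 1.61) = 0.2912*t^3 - 0.2588*t^2 - 9.176*t - 2.3989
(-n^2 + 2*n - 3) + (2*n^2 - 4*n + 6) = n^2 - 2*n + 3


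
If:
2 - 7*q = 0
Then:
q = 2/7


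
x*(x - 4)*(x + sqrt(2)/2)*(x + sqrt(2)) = x^4 - 4*x^3 + 3*sqrt(2)*x^3/2 - 6*sqrt(2)*x^2 + x^2 - 4*x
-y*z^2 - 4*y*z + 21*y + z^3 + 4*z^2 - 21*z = (-y + z)*(z - 3)*(z + 7)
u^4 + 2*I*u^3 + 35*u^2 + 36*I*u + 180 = (u - 5*I)*(u - 2*I)*(u + 3*I)*(u + 6*I)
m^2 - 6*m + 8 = (m - 4)*(m - 2)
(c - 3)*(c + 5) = c^2 + 2*c - 15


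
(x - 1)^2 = x^2 - 2*x + 1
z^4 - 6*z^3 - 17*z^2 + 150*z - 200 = (z - 5)*(z - 4)*(z - 2)*(z + 5)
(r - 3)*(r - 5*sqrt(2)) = r^2 - 5*sqrt(2)*r - 3*r + 15*sqrt(2)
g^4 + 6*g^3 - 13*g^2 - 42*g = g*(g - 3)*(g + 2)*(g + 7)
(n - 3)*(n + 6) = n^2 + 3*n - 18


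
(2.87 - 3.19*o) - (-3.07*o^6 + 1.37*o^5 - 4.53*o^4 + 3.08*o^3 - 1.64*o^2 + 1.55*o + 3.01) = 3.07*o^6 - 1.37*o^5 + 4.53*o^4 - 3.08*o^3 + 1.64*o^2 - 4.74*o - 0.14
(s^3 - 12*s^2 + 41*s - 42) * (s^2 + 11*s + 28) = s^5 - s^4 - 63*s^3 + 73*s^2 + 686*s - 1176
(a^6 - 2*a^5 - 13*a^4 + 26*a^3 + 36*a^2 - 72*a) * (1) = a^6 - 2*a^5 - 13*a^4 + 26*a^3 + 36*a^2 - 72*a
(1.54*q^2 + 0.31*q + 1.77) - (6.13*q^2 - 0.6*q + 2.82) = -4.59*q^2 + 0.91*q - 1.05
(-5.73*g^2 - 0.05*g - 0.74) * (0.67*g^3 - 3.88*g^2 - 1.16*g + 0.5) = -3.8391*g^5 + 22.1989*g^4 + 6.345*g^3 + 0.0641999999999998*g^2 + 0.8334*g - 0.37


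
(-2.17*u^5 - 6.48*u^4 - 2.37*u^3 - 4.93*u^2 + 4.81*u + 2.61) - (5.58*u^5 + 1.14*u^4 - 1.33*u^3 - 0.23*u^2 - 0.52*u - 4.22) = -7.75*u^5 - 7.62*u^4 - 1.04*u^3 - 4.7*u^2 + 5.33*u + 6.83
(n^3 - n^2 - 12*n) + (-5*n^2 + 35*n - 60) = n^3 - 6*n^2 + 23*n - 60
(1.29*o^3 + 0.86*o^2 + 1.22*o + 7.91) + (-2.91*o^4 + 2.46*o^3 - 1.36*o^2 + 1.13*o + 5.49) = -2.91*o^4 + 3.75*o^3 - 0.5*o^2 + 2.35*o + 13.4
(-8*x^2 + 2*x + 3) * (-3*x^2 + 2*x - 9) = 24*x^4 - 22*x^3 + 67*x^2 - 12*x - 27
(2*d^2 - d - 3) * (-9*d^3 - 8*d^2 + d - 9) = -18*d^5 - 7*d^4 + 37*d^3 + 5*d^2 + 6*d + 27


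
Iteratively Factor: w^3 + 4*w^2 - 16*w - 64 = (w - 4)*(w^2 + 8*w + 16) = (w - 4)*(w + 4)*(w + 4)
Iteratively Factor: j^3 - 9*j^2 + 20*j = (j - 5)*(j^2 - 4*j) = (j - 5)*(j - 4)*(j)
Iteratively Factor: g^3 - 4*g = (g)*(g^2 - 4) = g*(g - 2)*(g + 2)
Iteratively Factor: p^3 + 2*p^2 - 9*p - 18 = (p + 2)*(p^2 - 9) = (p + 2)*(p + 3)*(p - 3)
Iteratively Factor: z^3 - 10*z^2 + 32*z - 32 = (z - 4)*(z^2 - 6*z + 8) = (z - 4)*(z - 2)*(z - 4)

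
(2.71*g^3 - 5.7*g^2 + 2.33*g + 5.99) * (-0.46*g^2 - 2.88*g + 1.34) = -1.2466*g^5 - 5.1828*g^4 + 18.9756*g^3 - 17.1038*g^2 - 14.129*g + 8.0266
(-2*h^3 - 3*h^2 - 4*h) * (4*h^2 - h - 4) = -8*h^5 - 10*h^4 - 5*h^3 + 16*h^2 + 16*h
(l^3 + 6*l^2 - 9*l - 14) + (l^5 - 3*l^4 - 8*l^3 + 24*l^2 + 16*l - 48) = l^5 - 3*l^4 - 7*l^3 + 30*l^2 + 7*l - 62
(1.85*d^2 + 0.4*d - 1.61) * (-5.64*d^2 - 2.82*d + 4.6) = -10.434*d^4 - 7.473*d^3 + 16.4624*d^2 + 6.3802*d - 7.406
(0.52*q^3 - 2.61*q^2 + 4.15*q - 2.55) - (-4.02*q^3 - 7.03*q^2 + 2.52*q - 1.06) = 4.54*q^3 + 4.42*q^2 + 1.63*q - 1.49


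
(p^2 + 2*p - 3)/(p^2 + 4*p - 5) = (p + 3)/(p + 5)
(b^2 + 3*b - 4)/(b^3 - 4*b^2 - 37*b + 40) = (b + 4)/(b^2 - 3*b - 40)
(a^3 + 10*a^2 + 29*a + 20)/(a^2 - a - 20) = (a^2 + 6*a + 5)/(a - 5)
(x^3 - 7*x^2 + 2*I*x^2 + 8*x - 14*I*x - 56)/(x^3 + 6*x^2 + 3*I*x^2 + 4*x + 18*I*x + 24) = (x^2 - x*(7 + 2*I) + 14*I)/(x^2 + x*(6 - I) - 6*I)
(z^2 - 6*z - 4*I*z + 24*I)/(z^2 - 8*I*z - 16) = (z - 6)/(z - 4*I)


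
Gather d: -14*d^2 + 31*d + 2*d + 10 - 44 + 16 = -14*d^2 + 33*d - 18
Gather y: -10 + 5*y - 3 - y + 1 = 4*y - 12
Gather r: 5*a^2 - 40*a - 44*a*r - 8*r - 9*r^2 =5*a^2 - 40*a - 9*r^2 + r*(-44*a - 8)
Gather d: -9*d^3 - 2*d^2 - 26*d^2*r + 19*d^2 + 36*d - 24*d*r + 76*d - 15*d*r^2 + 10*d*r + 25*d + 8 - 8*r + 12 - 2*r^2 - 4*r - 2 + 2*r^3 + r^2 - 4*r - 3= -9*d^3 + d^2*(17 - 26*r) + d*(-15*r^2 - 14*r + 137) + 2*r^3 - r^2 - 16*r + 15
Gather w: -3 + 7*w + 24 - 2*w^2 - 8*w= -2*w^2 - w + 21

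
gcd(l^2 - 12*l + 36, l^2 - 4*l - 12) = l - 6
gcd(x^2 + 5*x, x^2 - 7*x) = x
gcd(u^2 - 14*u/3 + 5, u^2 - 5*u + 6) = u - 3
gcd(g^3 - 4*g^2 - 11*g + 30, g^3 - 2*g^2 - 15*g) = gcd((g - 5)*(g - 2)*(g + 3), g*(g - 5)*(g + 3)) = g^2 - 2*g - 15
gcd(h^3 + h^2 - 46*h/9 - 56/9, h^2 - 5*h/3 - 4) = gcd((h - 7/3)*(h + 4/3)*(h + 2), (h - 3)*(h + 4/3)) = h + 4/3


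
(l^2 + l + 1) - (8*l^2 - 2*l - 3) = -7*l^2 + 3*l + 4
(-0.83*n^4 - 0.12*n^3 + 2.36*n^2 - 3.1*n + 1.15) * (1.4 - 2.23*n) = 1.8509*n^5 - 0.8944*n^4 - 5.4308*n^3 + 10.217*n^2 - 6.9045*n + 1.61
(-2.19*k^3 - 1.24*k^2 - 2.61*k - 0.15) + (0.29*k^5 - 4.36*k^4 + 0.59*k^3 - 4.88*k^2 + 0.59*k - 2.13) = 0.29*k^5 - 4.36*k^4 - 1.6*k^3 - 6.12*k^2 - 2.02*k - 2.28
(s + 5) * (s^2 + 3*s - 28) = s^3 + 8*s^2 - 13*s - 140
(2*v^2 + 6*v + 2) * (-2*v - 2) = -4*v^3 - 16*v^2 - 16*v - 4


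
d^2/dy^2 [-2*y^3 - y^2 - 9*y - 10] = -12*y - 2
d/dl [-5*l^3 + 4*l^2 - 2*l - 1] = -15*l^2 + 8*l - 2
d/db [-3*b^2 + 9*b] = 9 - 6*b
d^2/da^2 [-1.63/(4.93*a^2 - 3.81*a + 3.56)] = (79.233974*a^2 - 61.233558*a - 1.63*(9.86*a - 3.81)*(19.72*a - 7.62) + 57.215608)/(4.93*a^2 - 3.81*a + 3.56)^3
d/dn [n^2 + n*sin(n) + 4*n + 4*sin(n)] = n*cos(n) + 2*n + sin(n) + 4*cos(n) + 4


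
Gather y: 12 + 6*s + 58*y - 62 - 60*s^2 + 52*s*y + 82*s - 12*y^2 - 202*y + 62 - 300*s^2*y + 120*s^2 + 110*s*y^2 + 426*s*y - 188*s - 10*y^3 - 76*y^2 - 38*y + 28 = 60*s^2 - 100*s - 10*y^3 + y^2*(110*s - 88) + y*(-300*s^2 + 478*s - 182) + 40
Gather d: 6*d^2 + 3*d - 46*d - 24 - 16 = 6*d^2 - 43*d - 40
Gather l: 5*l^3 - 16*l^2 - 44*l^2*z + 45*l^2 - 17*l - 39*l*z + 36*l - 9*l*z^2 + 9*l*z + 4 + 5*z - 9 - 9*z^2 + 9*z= 5*l^3 + l^2*(29 - 44*z) + l*(-9*z^2 - 30*z + 19) - 9*z^2 + 14*z - 5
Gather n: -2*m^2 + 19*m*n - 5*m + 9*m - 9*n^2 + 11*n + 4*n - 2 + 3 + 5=-2*m^2 + 4*m - 9*n^2 + n*(19*m + 15) + 6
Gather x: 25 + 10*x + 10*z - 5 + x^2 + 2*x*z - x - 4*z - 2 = x^2 + x*(2*z + 9) + 6*z + 18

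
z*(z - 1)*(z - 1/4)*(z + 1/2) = z^4 - 3*z^3/4 - 3*z^2/8 + z/8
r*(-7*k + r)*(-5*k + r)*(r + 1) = 35*k^2*r^2 + 35*k^2*r - 12*k*r^3 - 12*k*r^2 + r^4 + r^3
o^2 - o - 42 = (o - 7)*(o + 6)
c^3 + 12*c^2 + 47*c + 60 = (c + 3)*(c + 4)*(c + 5)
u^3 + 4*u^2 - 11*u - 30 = (u - 3)*(u + 2)*(u + 5)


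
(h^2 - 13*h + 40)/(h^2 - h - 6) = (-h^2 + 13*h - 40)/(-h^2 + h + 6)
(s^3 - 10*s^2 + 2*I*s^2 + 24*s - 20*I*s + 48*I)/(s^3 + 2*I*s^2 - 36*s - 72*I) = (s - 4)/(s + 6)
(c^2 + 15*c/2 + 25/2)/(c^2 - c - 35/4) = 2*(c + 5)/(2*c - 7)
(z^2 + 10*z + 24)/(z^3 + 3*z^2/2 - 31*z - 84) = 2*(z + 6)/(2*z^2 - 5*z - 42)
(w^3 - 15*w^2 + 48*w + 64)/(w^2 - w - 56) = (w^2 - 7*w - 8)/(w + 7)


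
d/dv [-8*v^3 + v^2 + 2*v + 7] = -24*v^2 + 2*v + 2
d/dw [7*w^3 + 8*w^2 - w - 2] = 21*w^2 + 16*w - 1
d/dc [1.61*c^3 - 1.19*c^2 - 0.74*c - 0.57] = 4.83*c^2 - 2.38*c - 0.74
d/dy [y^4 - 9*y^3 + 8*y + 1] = 4*y^3 - 27*y^2 + 8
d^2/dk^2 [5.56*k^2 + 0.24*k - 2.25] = 11.1200000000000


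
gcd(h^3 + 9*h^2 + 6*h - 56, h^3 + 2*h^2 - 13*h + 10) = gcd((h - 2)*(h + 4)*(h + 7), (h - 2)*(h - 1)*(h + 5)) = h - 2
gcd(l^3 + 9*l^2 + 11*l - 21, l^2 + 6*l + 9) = l + 3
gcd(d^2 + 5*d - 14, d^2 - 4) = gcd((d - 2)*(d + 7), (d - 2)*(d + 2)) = d - 2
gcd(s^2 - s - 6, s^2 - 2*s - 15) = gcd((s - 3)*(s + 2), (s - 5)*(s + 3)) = 1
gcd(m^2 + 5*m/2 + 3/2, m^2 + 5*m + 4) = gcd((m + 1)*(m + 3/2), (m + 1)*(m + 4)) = m + 1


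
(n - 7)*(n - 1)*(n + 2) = n^3 - 6*n^2 - 9*n + 14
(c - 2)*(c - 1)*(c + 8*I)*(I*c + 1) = I*c^4 - 7*c^3 - 3*I*c^3 + 21*c^2 + 10*I*c^2 - 14*c - 24*I*c + 16*I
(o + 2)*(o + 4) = o^2 + 6*o + 8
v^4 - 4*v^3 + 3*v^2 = v^2*(v - 3)*(v - 1)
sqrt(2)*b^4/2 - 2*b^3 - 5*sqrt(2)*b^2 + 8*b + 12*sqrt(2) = (b - 2)*(b - 3*sqrt(2))*(b + sqrt(2))*(sqrt(2)*b/2 + sqrt(2))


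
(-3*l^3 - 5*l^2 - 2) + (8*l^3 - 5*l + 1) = 5*l^3 - 5*l^2 - 5*l - 1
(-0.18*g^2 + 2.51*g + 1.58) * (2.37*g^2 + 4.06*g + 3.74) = -0.4266*g^4 + 5.2179*g^3 + 13.262*g^2 + 15.8022*g + 5.9092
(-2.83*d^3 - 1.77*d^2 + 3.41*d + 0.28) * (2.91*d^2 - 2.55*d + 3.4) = -8.2353*d^5 + 2.0658*d^4 + 4.8146*d^3 - 13.8987*d^2 + 10.88*d + 0.952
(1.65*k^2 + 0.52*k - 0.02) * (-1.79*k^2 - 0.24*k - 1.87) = -2.9535*k^4 - 1.3268*k^3 - 3.1745*k^2 - 0.9676*k + 0.0374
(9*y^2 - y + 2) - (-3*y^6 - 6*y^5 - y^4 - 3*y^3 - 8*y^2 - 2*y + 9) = 3*y^6 + 6*y^5 + y^4 + 3*y^3 + 17*y^2 + y - 7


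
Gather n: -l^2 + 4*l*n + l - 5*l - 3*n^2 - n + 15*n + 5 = -l^2 - 4*l - 3*n^2 + n*(4*l + 14) + 5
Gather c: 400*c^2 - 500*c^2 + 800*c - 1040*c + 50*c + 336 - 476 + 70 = -100*c^2 - 190*c - 70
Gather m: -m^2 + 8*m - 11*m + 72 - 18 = -m^2 - 3*m + 54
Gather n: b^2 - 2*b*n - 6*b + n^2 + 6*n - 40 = b^2 - 6*b + n^2 + n*(6 - 2*b) - 40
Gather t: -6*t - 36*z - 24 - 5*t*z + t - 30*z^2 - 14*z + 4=t*(-5*z - 5) - 30*z^2 - 50*z - 20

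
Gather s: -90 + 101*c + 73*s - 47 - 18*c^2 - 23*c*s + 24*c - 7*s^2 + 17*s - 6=-18*c^2 + 125*c - 7*s^2 + s*(90 - 23*c) - 143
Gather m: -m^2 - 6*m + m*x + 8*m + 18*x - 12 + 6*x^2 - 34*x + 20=-m^2 + m*(x + 2) + 6*x^2 - 16*x + 8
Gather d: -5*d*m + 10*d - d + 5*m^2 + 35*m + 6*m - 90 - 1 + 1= d*(9 - 5*m) + 5*m^2 + 41*m - 90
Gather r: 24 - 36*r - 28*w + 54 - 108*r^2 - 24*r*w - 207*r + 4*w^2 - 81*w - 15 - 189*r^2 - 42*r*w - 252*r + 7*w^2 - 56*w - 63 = -297*r^2 + r*(-66*w - 495) + 11*w^2 - 165*w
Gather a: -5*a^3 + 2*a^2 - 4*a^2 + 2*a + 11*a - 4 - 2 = -5*a^3 - 2*a^2 + 13*a - 6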